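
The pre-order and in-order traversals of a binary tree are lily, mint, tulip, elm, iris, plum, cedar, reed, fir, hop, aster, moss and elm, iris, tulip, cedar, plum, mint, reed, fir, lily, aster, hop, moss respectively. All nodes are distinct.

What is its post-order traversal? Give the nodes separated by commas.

The first element of pre-order is the root; it splits in-order into left and right subtrees.
Root lily: left subtree has 8 nodes {elm, iris, tulip, cedar, plum, mint, reed, fir}, right has 3 {aster, hop, moss}.
  Root mint: left subtree has 5 nodes {elm, iris, tulip, cedar, plum}, right has 2 {reed, fir}.
    Root tulip: left subtree has 2 nodes {elm, iris}, right has 2 {cedar, plum}.
      Root elm: left subtree has 0 nodes { }, right has 1 {iris}.
      Root plum: left subtree has 1 node {cedar}, right has 0 { }.
    Root reed: left subtree has 0 nodes { }, right has 1 {fir}.
  Root hop: left subtree has 1 node {aster}, right has 1 {moss}.

iris, elm, cedar, plum, tulip, fir, reed, mint, aster, moss, hop, lily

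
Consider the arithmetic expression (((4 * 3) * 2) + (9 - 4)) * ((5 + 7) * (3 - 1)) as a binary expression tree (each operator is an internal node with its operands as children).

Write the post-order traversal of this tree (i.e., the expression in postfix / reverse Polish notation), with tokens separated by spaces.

4 3 * 2 * 9 4 - + 5 7 + 3 1 - * *

Post-order on an expression tree gives postfix notation: for each operator, emit left operand, right operand, then the operator.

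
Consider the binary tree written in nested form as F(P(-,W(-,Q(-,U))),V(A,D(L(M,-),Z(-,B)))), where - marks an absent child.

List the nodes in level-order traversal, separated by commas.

F, P, V, W, A, D, Q, L, Z, U, M, B

Level-order visits nodes level by level from the root, left to right within each level.
Level 0: F
Level 1: P, V
Level 2: W, A, D
Level 3: Q, L, Z
Level 4: U, M, B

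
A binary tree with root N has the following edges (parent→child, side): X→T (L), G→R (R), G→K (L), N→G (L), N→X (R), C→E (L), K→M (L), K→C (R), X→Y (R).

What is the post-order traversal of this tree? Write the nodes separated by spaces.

M E C K R G T Y X N

Post-order visits the left subtree, then the right subtree, then the node.
At N: go left to G.
  At G: go left to K.
    At K: go left to M.
      M is a leaf — visit M.
    At K: go right to C.
      At C: go left to E.
        E is a leaf — visit E.
      At C: no right child.
      Visit C.
    Visit K.
  At G: go right to R.
    R is a leaf — visit R.
  Visit G.
At N: go right to X.
  At X: go left to T.
    T is a leaf — visit T.
  At X: go right to Y.
    Y is a leaf — visit Y.
  Visit X.
Visit N.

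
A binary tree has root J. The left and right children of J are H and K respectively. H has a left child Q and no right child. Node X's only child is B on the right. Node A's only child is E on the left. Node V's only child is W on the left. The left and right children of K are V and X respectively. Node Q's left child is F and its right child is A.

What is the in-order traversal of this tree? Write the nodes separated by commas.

In-order visits the left subtree, then the node, then the right subtree.
At J: go left to H.
  At H: go left to Q.
    At Q: go left to F.
      F is a leaf — visit F.
    Visit Q.
    At Q: go right to A.
      At A: go left to E.
        E is a leaf — visit E.
      Visit A.
      At A: no right child.
  Visit H.
  At H: no right child.
Visit J.
At J: go right to K.
  At K: go left to V.
    At V: go left to W.
      W is a leaf — visit W.
    Visit V.
    At V: no right child.
  Visit K.
  At K: go right to X.
    At X: no left child.
    Visit X.
    At X: go right to B.
      B is a leaf — visit B.

F, Q, E, A, H, J, W, V, K, X, B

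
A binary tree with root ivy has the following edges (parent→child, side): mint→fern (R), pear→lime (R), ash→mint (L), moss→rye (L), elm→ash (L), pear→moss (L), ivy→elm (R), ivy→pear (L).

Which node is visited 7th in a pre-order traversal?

ash

Pre-order visits the node, then its left subtree, then its right subtree.
Visit ivy.
At ivy: go left to pear.
  Visit pear.
  At pear: go left to moss.
    Visit moss.
    At moss: go left to rye.
      rye is a leaf — visit rye.
    At moss: no right child.
  At pear: go right to lime.
    lime is a leaf — visit lime.
At ivy: go right to elm.
  Visit elm.
  At elm: go left to ash.
    Visit ash.
    At ash: go left to mint.
      Visit mint.
      At mint: no left child.
      At mint: go right to fern.
        fern is a leaf — visit fern.
    At ash: no right child.
  At elm: no right child.
Full pre-order sequence: ivy, pear, moss, rye, lime, elm, ash, mint, fern.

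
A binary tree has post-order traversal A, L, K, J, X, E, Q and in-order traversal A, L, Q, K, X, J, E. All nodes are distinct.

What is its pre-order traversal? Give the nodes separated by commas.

The last element of post-order is the root; it splits in-order into left and right subtrees.
Root Q: left subtree has 2 nodes {A, L}, right has 4 {K, X, J, E}.
  Root L: left subtree has 1 node {A}, right has 0 { }.
  Root E: left subtree has 3 nodes {K, X, J}, right has 0 { }.
    Root X: left subtree has 1 node {K}, right has 1 {J}.

Q, L, A, E, X, K, J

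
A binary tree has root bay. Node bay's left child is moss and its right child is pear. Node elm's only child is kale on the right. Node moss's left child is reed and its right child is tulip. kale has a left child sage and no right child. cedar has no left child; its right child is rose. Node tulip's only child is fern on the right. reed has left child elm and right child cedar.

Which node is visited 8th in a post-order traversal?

Post-order visits the left subtree, then the right subtree, then the node.
At bay: go left to moss.
  At moss: go left to reed.
    At reed: go left to elm.
      At elm: no left child.
      At elm: go right to kale.
        At kale: go left to sage.
          sage is a leaf — visit sage.
        At kale: no right child.
        Visit kale.
      Visit elm.
    At reed: go right to cedar.
      At cedar: no left child.
      At cedar: go right to rose.
        rose is a leaf — visit rose.
      Visit cedar.
    Visit reed.
  At moss: go right to tulip.
    At tulip: no left child.
    At tulip: go right to fern.
      fern is a leaf — visit fern.
    Visit tulip.
  Visit moss.
At bay: go right to pear.
  pear is a leaf — visit pear.
Visit bay.
Full post-order sequence: sage, kale, elm, rose, cedar, reed, fern, tulip, moss, pear, bay.

tulip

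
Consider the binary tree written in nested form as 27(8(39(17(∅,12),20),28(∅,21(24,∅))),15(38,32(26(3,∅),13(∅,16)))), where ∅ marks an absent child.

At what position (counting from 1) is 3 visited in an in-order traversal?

In-order visits the left subtree, then the node, then the right subtree.
At 27: go left to 8.
  At 8: go left to 39.
    At 39: go left to 17.
      At 17: no left child.
      Visit 17.
      At 17: go right to 12.
        12 is a leaf — visit 12.
    Visit 39.
    At 39: go right to 20.
      20 is a leaf — visit 20.
  Visit 8.
  At 8: go right to 28.
    At 28: no left child.
    Visit 28.
    At 28: go right to 21.
      At 21: go left to 24.
        24 is a leaf — visit 24.
      Visit 21.
      At 21: no right child.
Visit 27.
At 27: go right to 15.
  At 15: go left to 38.
    38 is a leaf — visit 38.
  Visit 15.
  At 15: go right to 32.
    At 32: go left to 26.
      At 26: go left to 3.
        3 is a leaf — visit 3.
      Visit 26.
      At 26: no right child.
    Visit 32.
    At 32: go right to 13.
      At 13: no left child.
      Visit 13.
      At 13: go right to 16.
        16 is a leaf — visit 16.
Full in-order sequence: 17, 12, 39, 20, 8, 28, 24, 21, 27, 38, 15, 3, 26, 32, 13, 16.

12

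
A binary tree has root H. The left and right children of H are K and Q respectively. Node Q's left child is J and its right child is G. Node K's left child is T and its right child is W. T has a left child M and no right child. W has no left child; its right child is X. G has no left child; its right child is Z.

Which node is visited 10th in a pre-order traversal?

Pre-order visits the node, then its left subtree, then its right subtree.
Visit H.
At H: go left to K.
  Visit K.
  At K: go left to T.
    Visit T.
    At T: go left to M.
      M is a leaf — visit M.
    At T: no right child.
  At K: go right to W.
    Visit W.
    At W: no left child.
    At W: go right to X.
      X is a leaf — visit X.
At H: go right to Q.
  Visit Q.
  At Q: go left to J.
    J is a leaf — visit J.
  At Q: go right to G.
    Visit G.
    At G: no left child.
    At G: go right to Z.
      Z is a leaf — visit Z.
Full pre-order sequence: H, K, T, M, W, X, Q, J, G, Z.

Z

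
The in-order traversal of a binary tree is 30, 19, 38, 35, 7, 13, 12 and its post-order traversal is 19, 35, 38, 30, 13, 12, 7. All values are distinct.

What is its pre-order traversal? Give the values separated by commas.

The last element of post-order is the root; it splits in-order into left and right subtrees.
Root 7: left subtree has 4 nodes {30, 19, 38, 35}, right has 2 {13, 12}.
  Root 30: left subtree has 0 nodes { }, right has 3 {19, 38, 35}.
    Root 38: left subtree has 1 node {19}, right has 1 {35}.
  Root 12: left subtree has 1 node {13}, right has 0 { }.

7, 30, 38, 19, 35, 12, 13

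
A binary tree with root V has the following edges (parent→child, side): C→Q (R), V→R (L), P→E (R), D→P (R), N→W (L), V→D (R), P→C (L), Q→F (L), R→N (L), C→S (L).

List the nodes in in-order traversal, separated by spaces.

W N R V D S C F Q P E

In-order visits the left subtree, then the node, then the right subtree.
At V: go left to R.
  At R: go left to N.
    At N: go left to W.
      W is a leaf — visit W.
    Visit N.
    At N: no right child.
  Visit R.
  At R: no right child.
Visit V.
At V: go right to D.
  At D: no left child.
  Visit D.
  At D: go right to P.
    At P: go left to C.
      At C: go left to S.
        S is a leaf — visit S.
      Visit C.
      At C: go right to Q.
        At Q: go left to F.
          F is a leaf — visit F.
        Visit Q.
        At Q: no right child.
    Visit P.
    At P: go right to E.
      E is a leaf — visit E.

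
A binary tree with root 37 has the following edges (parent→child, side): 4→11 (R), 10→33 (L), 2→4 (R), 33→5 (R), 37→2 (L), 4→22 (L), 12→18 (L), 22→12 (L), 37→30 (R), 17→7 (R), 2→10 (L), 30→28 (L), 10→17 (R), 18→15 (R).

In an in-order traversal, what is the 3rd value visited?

In-order visits the left subtree, then the node, then the right subtree.
At 37: go left to 2.
  At 2: go left to 10.
    At 10: go left to 33.
      At 33: no left child.
      Visit 33.
      At 33: go right to 5.
        5 is a leaf — visit 5.
    Visit 10.
    At 10: go right to 17.
      At 17: no left child.
      Visit 17.
      At 17: go right to 7.
        7 is a leaf — visit 7.
  Visit 2.
  At 2: go right to 4.
    At 4: go left to 22.
      At 22: go left to 12.
        At 12: go left to 18.
          At 18: no left child.
          Visit 18.
          At 18: go right to 15.
            15 is a leaf — visit 15.
        Visit 12.
        At 12: no right child.
      Visit 22.
      At 22: no right child.
    Visit 4.
    At 4: go right to 11.
      11 is a leaf — visit 11.
Visit 37.
At 37: go right to 30.
  At 30: go left to 28.
    28 is a leaf — visit 28.
  Visit 30.
  At 30: no right child.
Full in-order sequence: 33, 5, 10, 17, 7, 2, 18, 15, 12, 22, 4, 11, 37, 28, 30.

10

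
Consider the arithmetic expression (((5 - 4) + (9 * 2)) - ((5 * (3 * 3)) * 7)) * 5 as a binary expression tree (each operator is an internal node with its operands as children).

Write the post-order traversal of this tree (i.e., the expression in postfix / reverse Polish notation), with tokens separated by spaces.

Post-order on an expression tree gives postfix notation: for each operator, emit left operand, right operand, then the operator.

5 4 - 9 2 * + 5 3 3 * * 7 * - 5 *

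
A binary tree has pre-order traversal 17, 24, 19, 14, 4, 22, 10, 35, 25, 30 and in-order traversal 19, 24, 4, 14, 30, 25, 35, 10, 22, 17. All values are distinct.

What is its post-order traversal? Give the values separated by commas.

19, 4, 30, 25, 35, 10, 22, 14, 24, 17

The first element of pre-order is the root; it splits in-order into left and right subtrees.
Root 17: left subtree has 9 nodes {19, 24, 4, 14, 30, 25, 35, 10, 22}, right has 0 { }.
  Root 24: left subtree has 1 node {19}, right has 7 {4, 14, 30, 25, 35, 10, 22}.
    Root 14: left subtree has 1 node {4}, right has 5 {30, 25, 35, 10, 22}.
      Root 22: left subtree has 4 nodes {30, 25, 35, 10}, right has 0 { }.
        Root 10: left subtree has 3 nodes {30, 25, 35}, right has 0 { }.
          Root 35: left subtree has 2 nodes {30, 25}, right has 0 { }.
            Root 25: left subtree has 1 node {30}, right has 0 { }.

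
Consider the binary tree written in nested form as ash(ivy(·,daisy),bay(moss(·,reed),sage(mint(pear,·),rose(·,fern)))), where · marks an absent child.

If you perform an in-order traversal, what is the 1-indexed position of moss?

4

In-order visits the left subtree, then the node, then the right subtree.
At ash: go left to ivy.
  At ivy: no left child.
  Visit ivy.
  At ivy: go right to daisy.
    daisy is a leaf — visit daisy.
Visit ash.
At ash: go right to bay.
  At bay: go left to moss.
    At moss: no left child.
    Visit moss.
    At moss: go right to reed.
      reed is a leaf — visit reed.
  Visit bay.
  At bay: go right to sage.
    At sage: go left to mint.
      At mint: go left to pear.
        pear is a leaf — visit pear.
      Visit mint.
      At mint: no right child.
    Visit sage.
    At sage: go right to rose.
      At rose: no left child.
      Visit rose.
      At rose: go right to fern.
        fern is a leaf — visit fern.
Full in-order sequence: ivy, daisy, ash, moss, reed, bay, pear, mint, sage, rose, fern.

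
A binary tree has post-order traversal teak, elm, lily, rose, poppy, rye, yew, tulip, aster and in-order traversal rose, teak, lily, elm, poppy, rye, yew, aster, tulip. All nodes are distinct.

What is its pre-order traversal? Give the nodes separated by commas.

aster, yew, rye, poppy, rose, lily, teak, elm, tulip

The last element of post-order is the root; it splits in-order into left and right subtrees.
Root aster: left subtree has 7 nodes {rose, teak, lily, elm, poppy, rye, yew}, right has 1 {tulip}.
  Root yew: left subtree has 6 nodes {rose, teak, lily, elm, poppy, rye}, right has 0 { }.
    Root rye: left subtree has 5 nodes {rose, teak, lily, elm, poppy}, right has 0 { }.
      Root poppy: left subtree has 4 nodes {rose, teak, lily, elm}, right has 0 { }.
        Root rose: left subtree has 0 nodes { }, right has 3 {teak, lily, elm}.
          Root lily: left subtree has 1 node {teak}, right has 1 {elm}.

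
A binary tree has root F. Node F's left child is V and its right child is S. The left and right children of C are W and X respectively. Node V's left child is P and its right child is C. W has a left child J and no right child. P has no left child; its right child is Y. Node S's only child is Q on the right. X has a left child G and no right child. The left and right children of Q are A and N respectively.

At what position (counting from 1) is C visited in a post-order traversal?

7

Post-order visits the left subtree, then the right subtree, then the node.
At F: go left to V.
  At V: go left to P.
    At P: no left child.
    At P: go right to Y.
      Y is a leaf — visit Y.
    Visit P.
  At V: go right to C.
    At C: go left to W.
      At W: go left to J.
        J is a leaf — visit J.
      At W: no right child.
      Visit W.
    At C: go right to X.
      At X: go left to G.
        G is a leaf — visit G.
      At X: no right child.
      Visit X.
    Visit C.
  Visit V.
At F: go right to S.
  At S: no left child.
  At S: go right to Q.
    At Q: go left to A.
      A is a leaf — visit A.
    At Q: go right to N.
      N is a leaf — visit N.
    Visit Q.
  Visit S.
Visit F.
Full post-order sequence: Y, P, J, W, G, X, C, V, A, N, Q, S, F.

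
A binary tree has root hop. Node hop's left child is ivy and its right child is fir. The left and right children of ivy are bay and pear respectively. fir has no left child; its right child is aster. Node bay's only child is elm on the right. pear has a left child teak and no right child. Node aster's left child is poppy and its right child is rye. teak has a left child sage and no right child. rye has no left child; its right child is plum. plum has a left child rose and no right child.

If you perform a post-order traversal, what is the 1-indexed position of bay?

2

Post-order visits the left subtree, then the right subtree, then the node.
At hop: go left to ivy.
  At ivy: go left to bay.
    At bay: no left child.
    At bay: go right to elm.
      elm is a leaf — visit elm.
    Visit bay.
  At ivy: go right to pear.
    At pear: go left to teak.
      At teak: go left to sage.
        sage is a leaf — visit sage.
      At teak: no right child.
      Visit teak.
    At pear: no right child.
    Visit pear.
  Visit ivy.
At hop: go right to fir.
  At fir: no left child.
  At fir: go right to aster.
    At aster: go left to poppy.
      poppy is a leaf — visit poppy.
    At aster: go right to rye.
      At rye: no left child.
      At rye: go right to plum.
        At plum: go left to rose.
          rose is a leaf — visit rose.
        At plum: no right child.
        Visit plum.
      Visit rye.
    Visit aster.
  Visit fir.
Visit hop.
Full post-order sequence: elm, bay, sage, teak, pear, ivy, poppy, rose, plum, rye, aster, fir, hop.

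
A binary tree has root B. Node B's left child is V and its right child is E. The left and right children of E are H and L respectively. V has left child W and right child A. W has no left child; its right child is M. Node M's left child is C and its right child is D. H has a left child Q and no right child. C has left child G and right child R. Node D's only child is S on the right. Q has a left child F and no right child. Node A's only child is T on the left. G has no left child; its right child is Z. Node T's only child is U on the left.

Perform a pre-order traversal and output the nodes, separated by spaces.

Pre-order visits the node, then its left subtree, then its right subtree.
Visit B.
At B: go left to V.
  Visit V.
  At V: go left to W.
    Visit W.
    At W: no left child.
    At W: go right to M.
      Visit M.
      At M: go left to C.
        Visit C.
        At C: go left to G.
          Visit G.
          At G: no left child.
          At G: go right to Z.
            Z is a leaf — visit Z.
        At C: go right to R.
          R is a leaf — visit R.
      At M: go right to D.
        Visit D.
        At D: no left child.
        At D: go right to S.
          S is a leaf — visit S.
  At V: go right to A.
    Visit A.
    At A: go left to T.
      Visit T.
      At T: go left to U.
        U is a leaf — visit U.
      At T: no right child.
    At A: no right child.
At B: go right to E.
  Visit E.
  At E: go left to H.
    Visit H.
    At H: go left to Q.
      Visit Q.
      At Q: go left to F.
        F is a leaf — visit F.
      At Q: no right child.
    At H: no right child.
  At E: go right to L.
    L is a leaf — visit L.

B V W M C G Z R D S A T U E H Q F L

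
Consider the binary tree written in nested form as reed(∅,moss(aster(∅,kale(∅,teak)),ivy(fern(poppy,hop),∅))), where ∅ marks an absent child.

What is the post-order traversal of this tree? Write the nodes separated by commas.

Post-order visits the left subtree, then the right subtree, then the node.
At reed: no left child.
At reed: go right to moss.
  At moss: go left to aster.
    At aster: no left child.
    At aster: go right to kale.
      At kale: no left child.
      At kale: go right to teak.
        teak is a leaf — visit teak.
      Visit kale.
    Visit aster.
  At moss: go right to ivy.
    At ivy: go left to fern.
      At fern: go left to poppy.
        poppy is a leaf — visit poppy.
      At fern: go right to hop.
        hop is a leaf — visit hop.
      Visit fern.
    At ivy: no right child.
    Visit ivy.
  Visit moss.
Visit reed.

teak, kale, aster, poppy, hop, fern, ivy, moss, reed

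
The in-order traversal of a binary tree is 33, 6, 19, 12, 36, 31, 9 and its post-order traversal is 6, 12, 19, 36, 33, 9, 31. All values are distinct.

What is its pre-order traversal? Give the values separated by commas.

The last element of post-order is the root; it splits in-order into left and right subtrees.
Root 31: left subtree has 5 nodes {33, 6, 19, 12, 36}, right has 1 {9}.
  Root 33: left subtree has 0 nodes { }, right has 4 {6, 19, 12, 36}.
    Root 36: left subtree has 3 nodes {6, 19, 12}, right has 0 { }.
      Root 19: left subtree has 1 node {6}, right has 1 {12}.

31, 33, 36, 19, 6, 12, 9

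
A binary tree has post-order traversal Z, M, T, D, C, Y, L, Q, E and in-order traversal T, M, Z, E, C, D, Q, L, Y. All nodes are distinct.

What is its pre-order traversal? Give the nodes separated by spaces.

The last element of post-order is the root; it splits in-order into left and right subtrees.
Root E: left subtree has 3 nodes {T, M, Z}, right has 5 {C, D, Q, L, Y}.
  Root T: left subtree has 0 nodes { }, right has 2 {M, Z}.
    Root M: left subtree has 0 nodes { }, right has 1 {Z}.
  Root Q: left subtree has 2 nodes {C, D}, right has 2 {L, Y}.
    Root C: left subtree has 0 nodes { }, right has 1 {D}.
    Root L: left subtree has 0 nodes { }, right has 1 {Y}.

E T M Z Q C D L Y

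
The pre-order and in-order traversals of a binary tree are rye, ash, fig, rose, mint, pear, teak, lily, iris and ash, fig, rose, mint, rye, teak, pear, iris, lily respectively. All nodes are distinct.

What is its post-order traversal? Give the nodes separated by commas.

mint, rose, fig, ash, teak, iris, lily, pear, rye

The first element of pre-order is the root; it splits in-order into left and right subtrees.
Root rye: left subtree has 4 nodes {ash, fig, rose, mint}, right has 4 {teak, pear, iris, lily}.
  Root ash: left subtree has 0 nodes { }, right has 3 {fig, rose, mint}.
    Root fig: left subtree has 0 nodes { }, right has 2 {rose, mint}.
      Root rose: left subtree has 0 nodes { }, right has 1 {mint}.
  Root pear: left subtree has 1 node {teak}, right has 2 {iris, lily}.
    Root lily: left subtree has 1 node {iris}, right has 0 { }.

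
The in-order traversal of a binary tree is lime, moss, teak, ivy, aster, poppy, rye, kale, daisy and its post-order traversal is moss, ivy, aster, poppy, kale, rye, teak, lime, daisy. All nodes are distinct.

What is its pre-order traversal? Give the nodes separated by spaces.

The last element of post-order is the root; it splits in-order into left and right subtrees.
Root daisy: left subtree has 8 nodes {lime, moss, teak, ivy, aster, poppy, rye, kale}, right has 0 { }.
  Root lime: left subtree has 0 nodes { }, right has 7 {moss, teak, ivy, aster, poppy, rye, kale}.
    Root teak: left subtree has 1 node {moss}, right has 5 {ivy, aster, poppy, rye, kale}.
      Root rye: left subtree has 3 nodes {ivy, aster, poppy}, right has 1 {kale}.
        Root poppy: left subtree has 2 nodes {ivy, aster}, right has 0 { }.
          Root aster: left subtree has 1 node {ivy}, right has 0 { }.

daisy lime teak moss rye poppy aster ivy kale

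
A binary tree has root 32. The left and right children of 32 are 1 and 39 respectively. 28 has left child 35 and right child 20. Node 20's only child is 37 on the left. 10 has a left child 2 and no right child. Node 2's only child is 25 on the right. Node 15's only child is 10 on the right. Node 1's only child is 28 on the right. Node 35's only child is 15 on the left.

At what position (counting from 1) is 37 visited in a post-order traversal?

6

Post-order visits the left subtree, then the right subtree, then the node.
At 32: go left to 1.
  At 1: no left child.
  At 1: go right to 28.
    At 28: go left to 35.
      At 35: go left to 15.
        At 15: no left child.
        At 15: go right to 10.
          At 10: go left to 2.
            At 2: no left child.
            At 2: go right to 25.
              25 is a leaf — visit 25.
            Visit 2.
          At 10: no right child.
          Visit 10.
        Visit 15.
      At 35: no right child.
      Visit 35.
    At 28: go right to 20.
      At 20: go left to 37.
        37 is a leaf — visit 37.
      At 20: no right child.
      Visit 20.
    Visit 28.
  Visit 1.
At 32: go right to 39.
  39 is a leaf — visit 39.
Visit 32.
Full post-order sequence: 25, 2, 10, 15, 35, 37, 20, 28, 1, 39, 32.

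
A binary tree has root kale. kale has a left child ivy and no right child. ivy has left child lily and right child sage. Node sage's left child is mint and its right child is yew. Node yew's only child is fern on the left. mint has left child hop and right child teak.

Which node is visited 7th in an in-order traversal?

In-order visits the left subtree, then the node, then the right subtree.
At kale: go left to ivy.
  At ivy: go left to lily.
    lily is a leaf — visit lily.
  Visit ivy.
  At ivy: go right to sage.
    At sage: go left to mint.
      At mint: go left to hop.
        hop is a leaf — visit hop.
      Visit mint.
      At mint: go right to teak.
        teak is a leaf — visit teak.
    Visit sage.
    At sage: go right to yew.
      At yew: go left to fern.
        fern is a leaf — visit fern.
      Visit yew.
      At yew: no right child.
Visit kale.
At kale: no right child.
Full in-order sequence: lily, ivy, hop, mint, teak, sage, fern, yew, kale.

fern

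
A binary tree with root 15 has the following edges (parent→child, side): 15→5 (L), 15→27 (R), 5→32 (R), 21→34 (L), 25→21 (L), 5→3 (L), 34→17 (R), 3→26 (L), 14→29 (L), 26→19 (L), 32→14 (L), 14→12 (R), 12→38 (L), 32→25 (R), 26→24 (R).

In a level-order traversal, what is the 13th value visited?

21

Level-order visits nodes level by level from the root, left to right within each level.
Level 0: 15
Level 1: 5, 27
Level 2: 3, 32
Level 3: 26, 14, 25
Level 4: 19, 24, 29, 12, 21
Level 5: 38, 34
Level 6: 17
Full level-order sequence: 15, 5, 27, 3, 32, 26, 14, 25, 19, 24, 29, 12, 21, 38, 34, 17.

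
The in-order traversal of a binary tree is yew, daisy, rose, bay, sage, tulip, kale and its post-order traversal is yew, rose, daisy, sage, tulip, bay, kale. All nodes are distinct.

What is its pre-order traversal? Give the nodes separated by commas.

kale, bay, daisy, yew, rose, tulip, sage

The last element of post-order is the root; it splits in-order into left and right subtrees.
Root kale: left subtree has 6 nodes {yew, daisy, rose, bay, sage, tulip}, right has 0 { }.
  Root bay: left subtree has 3 nodes {yew, daisy, rose}, right has 2 {sage, tulip}.
    Root daisy: left subtree has 1 node {yew}, right has 1 {rose}.
    Root tulip: left subtree has 1 node {sage}, right has 0 { }.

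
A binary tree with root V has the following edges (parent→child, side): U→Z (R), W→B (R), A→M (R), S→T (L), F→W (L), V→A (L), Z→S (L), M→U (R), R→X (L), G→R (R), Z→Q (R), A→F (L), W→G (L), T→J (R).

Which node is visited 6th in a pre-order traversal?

R

Pre-order visits the node, then its left subtree, then its right subtree.
Visit V.
At V: go left to A.
  Visit A.
  At A: go left to F.
    Visit F.
    At F: go left to W.
      Visit W.
      At W: go left to G.
        Visit G.
        At G: no left child.
        At G: go right to R.
          Visit R.
          At R: go left to X.
            X is a leaf — visit X.
          At R: no right child.
      At W: go right to B.
        B is a leaf — visit B.
    At F: no right child.
  At A: go right to M.
    Visit M.
    At M: no left child.
    At M: go right to U.
      Visit U.
      At U: no left child.
      At U: go right to Z.
        Visit Z.
        At Z: go left to S.
          Visit S.
          At S: go left to T.
            Visit T.
            At T: no left child.
            At T: go right to J.
              J is a leaf — visit J.
          At S: no right child.
        At Z: go right to Q.
          Q is a leaf — visit Q.
At V: no right child.
Full pre-order sequence: V, A, F, W, G, R, X, B, M, U, Z, S, T, J, Q.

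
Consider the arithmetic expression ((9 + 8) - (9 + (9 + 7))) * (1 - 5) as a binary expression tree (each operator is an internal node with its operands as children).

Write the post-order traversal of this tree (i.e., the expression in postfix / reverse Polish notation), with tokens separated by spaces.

9 8 + 9 9 7 + + - 1 5 - *

Post-order on an expression tree gives postfix notation: for each operator, emit left operand, right operand, then the operator.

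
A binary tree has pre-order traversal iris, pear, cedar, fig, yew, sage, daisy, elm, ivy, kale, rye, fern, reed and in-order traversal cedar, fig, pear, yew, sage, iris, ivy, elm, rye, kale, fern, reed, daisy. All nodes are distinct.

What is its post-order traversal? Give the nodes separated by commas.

The first element of pre-order is the root; it splits in-order into left and right subtrees.
Root iris: left subtree has 5 nodes {cedar, fig, pear, yew, sage}, right has 7 {ivy, elm, rye, kale, fern, reed, daisy}.
  Root pear: left subtree has 2 nodes {cedar, fig}, right has 2 {yew, sage}.
    Root cedar: left subtree has 0 nodes { }, right has 1 {fig}.
    Root yew: left subtree has 0 nodes { }, right has 1 {sage}.
  Root daisy: left subtree has 6 nodes {ivy, elm, rye, kale, fern, reed}, right has 0 { }.
    Root elm: left subtree has 1 node {ivy}, right has 4 {rye, kale, fern, reed}.
      Root kale: left subtree has 1 node {rye}, right has 2 {fern, reed}.
        Root fern: left subtree has 0 nodes { }, right has 1 {reed}.

fig, cedar, sage, yew, pear, ivy, rye, reed, fern, kale, elm, daisy, iris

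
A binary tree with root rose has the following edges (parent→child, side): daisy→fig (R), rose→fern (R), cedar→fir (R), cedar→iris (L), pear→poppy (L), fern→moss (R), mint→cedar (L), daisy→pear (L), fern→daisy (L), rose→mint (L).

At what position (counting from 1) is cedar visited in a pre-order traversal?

3

Pre-order visits the node, then its left subtree, then its right subtree.
Visit rose.
At rose: go left to mint.
  Visit mint.
  At mint: go left to cedar.
    Visit cedar.
    At cedar: go left to iris.
      iris is a leaf — visit iris.
    At cedar: go right to fir.
      fir is a leaf — visit fir.
  At mint: no right child.
At rose: go right to fern.
  Visit fern.
  At fern: go left to daisy.
    Visit daisy.
    At daisy: go left to pear.
      Visit pear.
      At pear: go left to poppy.
        poppy is a leaf — visit poppy.
      At pear: no right child.
    At daisy: go right to fig.
      fig is a leaf — visit fig.
  At fern: go right to moss.
    moss is a leaf — visit moss.
Full pre-order sequence: rose, mint, cedar, iris, fir, fern, daisy, pear, poppy, fig, moss.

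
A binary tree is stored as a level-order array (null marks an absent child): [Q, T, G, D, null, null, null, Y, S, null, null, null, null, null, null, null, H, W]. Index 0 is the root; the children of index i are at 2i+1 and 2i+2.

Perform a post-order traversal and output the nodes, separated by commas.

Post-order visits the left subtree, then the right subtree, then the node.
At Q: go left to T.
  At T: go left to D.
    At D: go left to Y.
      At Y: no left child.
      At Y: go right to H.
        H is a leaf — visit H.
      Visit Y.
    At D: go right to S.
      At S: go left to W.
        W is a leaf — visit W.
      At S: no right child.
      Visit S.
    Visit D.
  At T: no right child.
  Visit T.
At Q: go right to G.
  G is a leaf — visit G.
Visit Q.

H, Y, W, S, D, T, G, Q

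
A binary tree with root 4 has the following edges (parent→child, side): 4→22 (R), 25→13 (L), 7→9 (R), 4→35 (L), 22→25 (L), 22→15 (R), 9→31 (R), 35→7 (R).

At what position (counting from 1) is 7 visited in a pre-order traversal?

Pre-order visits the node, then its left subtree, then its right subtree.
Visit 4.
At 4: go left to 35.
  Visit 35.
  At 35: no left child.
  At 35: go right to 7.
    Visit 7.
    At 7: no left child.
    At 7: go right to 9.
      Visit 9.
      At 9: no left child.
      At 9: go right to 31.
        31 is a leaf — visit 31.
At 4: go right to 22.
  Visit 22.
  At 22: go left to 25.
    Visit 25.
    At 25: go left to 13.
      13 is a leaf — visit 13.
    At 25: no right child.
  At 22: go right to 15.
    15 is a leaf — visit 15.
Full pre-order sequence: 4, 35, 7, 9, 31, 22, 25, 13, 15.

3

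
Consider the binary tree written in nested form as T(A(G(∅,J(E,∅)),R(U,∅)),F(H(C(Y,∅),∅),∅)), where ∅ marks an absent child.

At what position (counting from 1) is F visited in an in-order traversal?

In-order visits the left subtree, then the node, then the right subtree.
At T: go left to A.
  At A: go left to G.
    At G: no left child.
    Visit G.
    At G: go right to J.
      At J: go left to E.
        E is a leaf — visit E.
      Visit J.
      At J: no right child.
  Visit A.
  At A: go right to R.
    At R: go left to U.
      U is a leaf — visit U.
    Visit R.
    At R: no right child.
Visit T.
At T: go right to F.
  At F: go left to H.
    At H: go left to C.
      At C: go left to Y.
        Y is a leaf — visit Y.
      Visit C.
      At C: no right child.
    Visit H.
    At H: no right child.
  Visit F.
  At F: no right child.
Full in-order sequence: G, E, J, A, U, R, T, Y, C, H, F.

11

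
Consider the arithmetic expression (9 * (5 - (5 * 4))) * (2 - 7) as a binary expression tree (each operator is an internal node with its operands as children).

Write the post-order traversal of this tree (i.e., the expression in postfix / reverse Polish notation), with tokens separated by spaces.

Post-order on an expression tree gives postfix notation: for each operator, emit left operand, right operand, then the operator.

9 5 5 4 * - * 2 7 - *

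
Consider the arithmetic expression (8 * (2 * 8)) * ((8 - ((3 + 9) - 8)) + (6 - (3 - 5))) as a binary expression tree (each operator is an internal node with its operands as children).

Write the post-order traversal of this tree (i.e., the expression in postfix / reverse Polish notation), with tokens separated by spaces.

8 2 8 * * 8 3 9 + 8 - - 6 3 5 - - + *

Post-order on an expression tree gives postfix notation: for each operator, emit left operand, right operand, then the operator.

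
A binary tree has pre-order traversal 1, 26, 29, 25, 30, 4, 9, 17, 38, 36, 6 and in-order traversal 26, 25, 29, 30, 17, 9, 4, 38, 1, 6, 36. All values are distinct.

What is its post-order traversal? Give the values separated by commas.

25, 17, 9, 38, 4, 30, 29, 26, 6, 36, 1

The first element of pre-order is the root; it splits in-order into left and right subtrees.
Root 1: left subtree has 8 nodes {26, 25, 29, 30, 17, 9, 4, 38}, right has 2 {6, 36}.
  Root 26: left subtree has 0 nodes { }, right has 7 {25, 29, 30, 17, 9, 4, 38}.
    Root 29: left subtree has 1 node {25}, right has 5 {30, 17, 9, 4, 38}.
      Root 30: left subtree has 0 nodes { }, right has 4 {17, 9, 4, 38}.
        Root 4: left subtree has 2 nodes {17, 9}, right has 1 {38}.
          Root 9: left subtree has 1 node {17}, right has 0 { }.
  Root 36: left subtree has 1 node {6}, right has 0 { }.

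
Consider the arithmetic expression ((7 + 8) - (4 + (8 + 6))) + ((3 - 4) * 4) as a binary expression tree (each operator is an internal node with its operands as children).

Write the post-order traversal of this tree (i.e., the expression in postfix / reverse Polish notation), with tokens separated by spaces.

Post-order on an expression tree gives postfix notation: for each operator, emit left operand, right operand, then the operator.

7 8 + 4 8 6 + + - 3 4 - 4 * +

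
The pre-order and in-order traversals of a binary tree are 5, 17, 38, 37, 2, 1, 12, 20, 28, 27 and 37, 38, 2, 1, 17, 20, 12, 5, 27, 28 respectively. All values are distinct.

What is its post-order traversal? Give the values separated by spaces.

The first element of pre-order is the root; it splits in-order into left and right subtrees.
Root 5: left subtree has 7 nodes {37, 38, 2, 1, 17, 20, 12}, right has 2 {27, 28}.
  Root 17: left subtree has 4 nodes {37, 38, 2, 1}, right has 2 {20, 12}.
    Root 38: left subtree has 1 node {37}, right has 2 {2, 1}.
      Root 2: left subtree has 0 nodes { }, right has 1 {1}.
    Root 12: left subtree has 1 node {20}, right has 0 { }.
  Root 28: left subtree has 1 node {27}, right has 0 { }.

37 1 2 38 20 12 17 27 28 5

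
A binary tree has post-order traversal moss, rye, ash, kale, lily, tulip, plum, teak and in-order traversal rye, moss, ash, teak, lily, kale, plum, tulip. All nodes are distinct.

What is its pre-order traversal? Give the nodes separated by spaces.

The last element of post-order is the root; it splits in-order into left and right subtrees.
Root teak: left subtree has 3 nodes {rye, moss, ash}, right has 4 {lily, kale, plum, tulip}.
  Root ash: left subtree has 2 nodes {rye, moss}, right has 0 { }.
    Root rye: left subtree has 0 nodes { }, right has 1 {moss}.
  Root plum: left subtree has 2 nodes {lily, kale}, right has 1 {tulip}.
    Root lily: left subtree has 0 nodes { }, right has 1 {kale}.

teak ash rye moss plum lily kale tulip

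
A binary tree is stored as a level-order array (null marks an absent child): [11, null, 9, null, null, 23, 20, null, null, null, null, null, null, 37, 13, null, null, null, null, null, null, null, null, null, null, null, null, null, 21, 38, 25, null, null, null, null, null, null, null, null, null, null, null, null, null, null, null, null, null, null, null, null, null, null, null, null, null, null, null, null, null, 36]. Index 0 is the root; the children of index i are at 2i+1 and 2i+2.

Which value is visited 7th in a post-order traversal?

Post-order visits the left subtree, then the right subtree, then the node.
At 11: no left child.
At 11: go right to 9.
  At 9: go left to 23.
    23 is a leaf — visit 23.
  At 9: go right to 20.
    At 20: go left to 37.
      At 37: no left child.
      At 37: go right to 21.
        21 is a leaf — visit 21.
      Visit 37.
    At 20: go right to 13.
      At 13: go left to 38.
        At 38: no left child.
        At 38: go right to 36.
          36 is a leaf — visit 36.
        Visit 38.
      At 13: go right to 25.
        25 is a leaf — visit 25.
      Visit 13.
    Visit 20.
  Visit 9.
Visit 11.
Full post-order sequence: 23, 21, 37, 36, 38, 25, 13, 20, 9, 11.

13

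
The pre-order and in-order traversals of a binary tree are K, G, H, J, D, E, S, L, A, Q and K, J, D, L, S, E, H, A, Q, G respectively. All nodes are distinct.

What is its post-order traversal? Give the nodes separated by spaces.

The first element of pre-order is the root; it splits in-order into left and right subtrees.
Root K: left subtree has 0 nodes { }, right has 9 {J, D, L, S, E, H, A, Q, G}.
  Root G: left subtree has 8 nodes {J, D, L, S, E, H, A, Q}, right has 0 { }.
    Root H: left subtree has 5 nodes {J, D, L, S, E}, right has 2 {A, Q}.
      Root J: left subtree has 0 nodes { }, right has 4 {D, L, S, E}.
        Root D: left subtree has 0 nodes { }, right has 3 {L, S, E}.
          Root E: left subtree has 2 nodes {L, S}, right has 0 { }.
            Root S: left subtree has 1 node {L}, right has 0 { }.
      Root A: left subtree has 0 nodes { }, right has 1 {Q}.

L S E D J Q A H G K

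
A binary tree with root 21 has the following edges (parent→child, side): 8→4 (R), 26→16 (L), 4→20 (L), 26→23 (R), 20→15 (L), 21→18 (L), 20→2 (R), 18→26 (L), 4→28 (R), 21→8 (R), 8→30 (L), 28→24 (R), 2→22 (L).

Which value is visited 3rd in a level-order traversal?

8

Level-order visits nodes level by level from the root, left to right within each level.
Level 0: 21
Level 1: 18, 8
Level 2: 26, 30, 4
Level 3: 16, 23, 20, 28
Level 4: 15, 2, 24
Level 5: 22
Full level-order sequence: 21, 18, 8, 26, 30, 4, 16, 23, 20, 28, 15, 2, 24, 22.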